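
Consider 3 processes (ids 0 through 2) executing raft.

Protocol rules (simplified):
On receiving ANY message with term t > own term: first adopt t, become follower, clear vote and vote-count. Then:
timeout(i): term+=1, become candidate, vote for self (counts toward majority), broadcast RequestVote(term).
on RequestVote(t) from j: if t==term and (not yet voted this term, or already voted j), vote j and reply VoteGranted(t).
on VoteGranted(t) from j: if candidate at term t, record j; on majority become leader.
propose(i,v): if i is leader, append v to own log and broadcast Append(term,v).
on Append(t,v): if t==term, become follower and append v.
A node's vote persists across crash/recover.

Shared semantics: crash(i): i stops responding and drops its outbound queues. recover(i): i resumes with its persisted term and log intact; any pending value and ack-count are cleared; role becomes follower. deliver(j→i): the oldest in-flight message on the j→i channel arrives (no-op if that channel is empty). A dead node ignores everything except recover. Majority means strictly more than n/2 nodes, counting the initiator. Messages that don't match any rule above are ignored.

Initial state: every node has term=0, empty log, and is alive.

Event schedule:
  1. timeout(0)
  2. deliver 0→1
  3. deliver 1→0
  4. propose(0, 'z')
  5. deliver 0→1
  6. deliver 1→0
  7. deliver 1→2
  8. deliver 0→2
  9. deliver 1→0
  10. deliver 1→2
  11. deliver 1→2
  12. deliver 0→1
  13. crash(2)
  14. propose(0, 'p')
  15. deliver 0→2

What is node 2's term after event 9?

1

e1 timeout(0): 0[cand,t=1,-]
e2 deliver 0→1: 1[foll,t=1,-]
e3 deliver 1→0: 0[lead,t=1,-]
e4 propose(0,'z'): 0[lead,t=1,z]
e5 deliver 0→1: 1[foll,t=1,z]
e6 deliver 1→0: ·
e7 deliver 1→2: ·
e8 deliver 0→2: 2[foll,t=1,-]
e9 deliver 1→0: ·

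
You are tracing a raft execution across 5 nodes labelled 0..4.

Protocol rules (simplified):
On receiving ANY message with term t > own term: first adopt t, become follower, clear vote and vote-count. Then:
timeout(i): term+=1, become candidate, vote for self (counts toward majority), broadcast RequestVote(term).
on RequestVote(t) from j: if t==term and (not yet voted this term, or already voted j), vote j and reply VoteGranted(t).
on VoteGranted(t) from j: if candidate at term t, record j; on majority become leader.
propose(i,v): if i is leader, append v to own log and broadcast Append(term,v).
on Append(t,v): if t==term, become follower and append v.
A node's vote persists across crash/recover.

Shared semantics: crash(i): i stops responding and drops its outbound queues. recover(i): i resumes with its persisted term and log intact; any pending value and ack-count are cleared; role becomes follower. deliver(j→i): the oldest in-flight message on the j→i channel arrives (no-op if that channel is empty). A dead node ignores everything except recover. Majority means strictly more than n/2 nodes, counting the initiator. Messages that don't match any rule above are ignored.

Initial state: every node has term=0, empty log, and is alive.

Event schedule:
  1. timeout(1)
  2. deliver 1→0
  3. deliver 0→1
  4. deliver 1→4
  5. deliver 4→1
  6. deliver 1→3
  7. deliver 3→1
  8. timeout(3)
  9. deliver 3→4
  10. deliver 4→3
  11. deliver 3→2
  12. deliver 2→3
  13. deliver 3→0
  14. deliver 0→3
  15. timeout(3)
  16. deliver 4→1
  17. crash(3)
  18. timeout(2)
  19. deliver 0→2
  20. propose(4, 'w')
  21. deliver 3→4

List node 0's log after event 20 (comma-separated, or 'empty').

after 1 — timeout(1): n1:cand/t1/[-]
after 2 — deliver 1→0: n0:foll/t1/[-]
after 3 — deliver 0→1: ·
after 4 — deliver 1→4: n4:foll/t1/[-]
after 5 — deliver 4→1: n1:lead/t1/[-]
after 6 — deliver 1→3: n3:foll/t1/[-]
after 7 — deliver 3→1: ·
after 8 — timeout(3): n3:cand/t2/[-]
after 9 — deliver 3→4: n4:foll/t2/[-]
after 10 — deliver 4→3: ·
after 11 — deliver 3→2: n2:foll/t2/[-]
after 12 — deliver 2→3: n3:lead/t2/[-]
after 13 — deliver 3→0: n0:foll/t2/[-]
after 14 — deliver 0→3: ·
after 15 — timeout(3): n3:cand/t3/[-]
after 16 — deliver 4→1: ·
after 17 — crash(3): n3:✗cand/t3/[-]
after 18 — timeout(2): n2:cand/t3/[-]
after 19 — deliver 0→2: ·
after 20 — propose(4,'w'): ·

empty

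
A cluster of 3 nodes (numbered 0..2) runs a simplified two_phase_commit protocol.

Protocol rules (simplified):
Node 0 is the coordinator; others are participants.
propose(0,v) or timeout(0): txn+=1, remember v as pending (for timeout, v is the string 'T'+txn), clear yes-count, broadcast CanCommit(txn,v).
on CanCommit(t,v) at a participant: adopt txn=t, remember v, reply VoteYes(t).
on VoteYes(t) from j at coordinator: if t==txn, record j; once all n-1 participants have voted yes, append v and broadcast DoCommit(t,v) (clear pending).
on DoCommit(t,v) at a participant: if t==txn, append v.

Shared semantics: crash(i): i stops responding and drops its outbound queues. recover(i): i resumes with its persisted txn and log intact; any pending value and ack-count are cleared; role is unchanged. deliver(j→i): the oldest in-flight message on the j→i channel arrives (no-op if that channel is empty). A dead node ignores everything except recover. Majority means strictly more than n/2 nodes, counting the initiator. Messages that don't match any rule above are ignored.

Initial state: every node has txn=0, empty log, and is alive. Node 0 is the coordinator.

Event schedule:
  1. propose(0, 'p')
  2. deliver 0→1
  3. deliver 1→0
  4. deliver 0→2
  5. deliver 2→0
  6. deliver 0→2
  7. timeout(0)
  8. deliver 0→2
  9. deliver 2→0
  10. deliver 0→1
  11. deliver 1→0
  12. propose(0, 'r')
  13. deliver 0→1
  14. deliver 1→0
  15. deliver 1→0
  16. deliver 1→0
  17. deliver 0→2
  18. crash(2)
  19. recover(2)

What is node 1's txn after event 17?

2

e1 propose(0,'p'): 0[coor,t=1,-]
e2 deliver 0→1: 1[part,t=1,-]
e3 deliver 1→0: ·
e4 deliver 0→2: 2[part,t=1,-]
e5 deliver 2→0: 0[coor,t=1,p]
e6 deliver 0→2: 2[part,t=1,p]
e7 timeout(0): 0[coor,t=2,p]
e8 deliver 0→2: 2[part,t=2,p]
e9 deliver 2→0: ·
e10 deliver 0→1: 1[part,t=1,p]
e11 deliver 1→0: ·
e12 propose(0,'r'): 0[coor,t=3,p]
e13 deliver 0→1: 1[part,t=2,p]
e14 deliver 1→0: ·
e15 deliver 1→0: ·
e16 deliver 1→0: ·
e17 deliver 0→2: 2[part,t=3,p]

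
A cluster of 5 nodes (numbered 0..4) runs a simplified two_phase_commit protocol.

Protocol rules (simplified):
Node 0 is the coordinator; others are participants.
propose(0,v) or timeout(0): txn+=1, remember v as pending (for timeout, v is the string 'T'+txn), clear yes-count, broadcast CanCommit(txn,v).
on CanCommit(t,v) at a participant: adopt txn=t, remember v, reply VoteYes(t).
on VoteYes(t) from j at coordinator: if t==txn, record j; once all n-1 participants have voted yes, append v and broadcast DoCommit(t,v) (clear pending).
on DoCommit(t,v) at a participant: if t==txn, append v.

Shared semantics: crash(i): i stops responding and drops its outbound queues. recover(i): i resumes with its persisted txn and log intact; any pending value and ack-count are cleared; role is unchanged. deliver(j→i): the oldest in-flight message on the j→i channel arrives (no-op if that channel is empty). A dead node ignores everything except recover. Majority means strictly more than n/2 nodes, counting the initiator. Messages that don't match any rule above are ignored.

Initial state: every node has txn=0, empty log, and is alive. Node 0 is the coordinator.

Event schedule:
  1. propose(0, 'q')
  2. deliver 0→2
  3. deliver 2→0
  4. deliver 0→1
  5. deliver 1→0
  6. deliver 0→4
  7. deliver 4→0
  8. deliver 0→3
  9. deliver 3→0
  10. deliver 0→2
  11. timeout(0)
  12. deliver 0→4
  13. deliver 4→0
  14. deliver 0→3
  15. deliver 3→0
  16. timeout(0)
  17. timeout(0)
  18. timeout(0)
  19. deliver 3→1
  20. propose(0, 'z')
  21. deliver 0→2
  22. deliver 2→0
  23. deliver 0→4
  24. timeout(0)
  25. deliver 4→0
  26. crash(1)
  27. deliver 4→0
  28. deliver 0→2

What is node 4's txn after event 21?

1

step 1 propose(0,'q'): 0={coor,t=1,log=-}
step 2 deliver 0→2: 2={part,t=1,log=-}
step 3 deliver 2→0: —
step 4 deliver 0→1: 1={part,t=1,log=-}
step 5 deliver 1→0: —
step 6 deliver 0→4: 4={part,t=1,log=-}
step 7 deliver 4→0: —
step 8 deliver 0→3: 3={part,t=1,log=-}
step 9 deliver 3→0: 0={coor,t=1,log=q}
step 10 deliver 0→2: 2={part,t=1,log=q}
step 11 timeout(0): 0={coor,t=2,log=q}
step 12 deliver 0→4: 4={part,t=1,log=q}
step 13 deliver 4→0: —
step 14 deliver 0→3: 3={part,t=1,log=q}
step 15 deliver 3→0: —
step 16 timeout(0): 0={coor,t=3,log=q}
step 17 timeout(0): 0={coor,t=4,log=q}
step 18 timeout(0): 0={coor,t=5,log=q}
step 19 deliver 3→1: —
step 20 propose(0,'z'): 0={coor,t=6,log=q}
step 21 deliver 0→2: 2={part,t=2,log=q}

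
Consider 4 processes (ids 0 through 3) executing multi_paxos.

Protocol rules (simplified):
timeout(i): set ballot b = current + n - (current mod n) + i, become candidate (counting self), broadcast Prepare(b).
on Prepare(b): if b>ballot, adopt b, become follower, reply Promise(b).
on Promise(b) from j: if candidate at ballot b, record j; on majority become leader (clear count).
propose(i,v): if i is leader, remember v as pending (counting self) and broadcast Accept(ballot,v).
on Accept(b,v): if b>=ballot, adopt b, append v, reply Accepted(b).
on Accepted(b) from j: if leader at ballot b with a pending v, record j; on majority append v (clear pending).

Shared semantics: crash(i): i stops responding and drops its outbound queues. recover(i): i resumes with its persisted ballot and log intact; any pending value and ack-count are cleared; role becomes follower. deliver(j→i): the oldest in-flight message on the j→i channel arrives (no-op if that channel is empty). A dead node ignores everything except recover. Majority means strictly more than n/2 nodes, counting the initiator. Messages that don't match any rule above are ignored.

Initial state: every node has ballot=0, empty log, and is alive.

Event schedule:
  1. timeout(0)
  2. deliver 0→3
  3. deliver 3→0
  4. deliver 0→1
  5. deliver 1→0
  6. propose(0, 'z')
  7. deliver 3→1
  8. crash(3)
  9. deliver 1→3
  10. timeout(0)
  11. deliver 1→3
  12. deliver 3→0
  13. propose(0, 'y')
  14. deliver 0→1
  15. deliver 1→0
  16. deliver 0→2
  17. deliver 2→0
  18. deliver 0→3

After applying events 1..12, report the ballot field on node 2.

0

step 1 timeout(0): 0={cand,b=4,log=-}
step 2 deliver 0→3: 3={foll,b=4,log=-}
step 3 deliver 3→0: —
step 4 deliver 0→1: 1={foll,b=4,log=-}
step 5 deliver 1→0: 0={lead,b=4,log=-}
step 6 propose(0,'z'): —
step 7 deliver 3→1: —
step 8 crash(3): 3={✗foll,b=4,log=-}
step 9 deliver 1→3: —
step 10 timeout(0): 0={cand,b=8,log=-}
step 11 deliver 1→3: —
step 12 deliver 3→0: —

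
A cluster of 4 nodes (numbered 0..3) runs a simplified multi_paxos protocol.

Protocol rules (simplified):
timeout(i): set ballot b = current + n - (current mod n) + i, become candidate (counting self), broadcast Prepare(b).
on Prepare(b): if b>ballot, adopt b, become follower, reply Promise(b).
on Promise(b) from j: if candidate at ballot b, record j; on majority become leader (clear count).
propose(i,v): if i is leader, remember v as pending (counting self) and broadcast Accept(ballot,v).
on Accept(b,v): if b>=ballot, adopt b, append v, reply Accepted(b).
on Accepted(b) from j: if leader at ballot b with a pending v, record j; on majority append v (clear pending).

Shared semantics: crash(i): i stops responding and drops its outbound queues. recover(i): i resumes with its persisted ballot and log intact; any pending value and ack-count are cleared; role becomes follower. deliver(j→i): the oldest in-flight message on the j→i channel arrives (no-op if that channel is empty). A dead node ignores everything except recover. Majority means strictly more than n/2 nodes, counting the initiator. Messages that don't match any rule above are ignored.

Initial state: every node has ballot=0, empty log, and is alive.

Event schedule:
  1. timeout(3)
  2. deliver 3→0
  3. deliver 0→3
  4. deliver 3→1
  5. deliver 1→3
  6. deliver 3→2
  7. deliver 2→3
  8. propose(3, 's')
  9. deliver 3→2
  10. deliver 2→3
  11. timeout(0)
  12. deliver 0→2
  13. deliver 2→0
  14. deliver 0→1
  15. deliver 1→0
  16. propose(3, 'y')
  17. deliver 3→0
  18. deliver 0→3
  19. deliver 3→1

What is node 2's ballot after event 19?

e1 timeout(3): 3[cand,b=7,-]
e2 deliver 3→0: 0[foll,b=7,-]
e3 deliver 0→3: ·
e4 deliver 3→1: 1[foll,b=7,-]
e5 deliver 1→3: 3[lead,b=7,-]
e6 deliver 3→2: 2[foll,b=7,-]
e7 deliver 2→3: ·
e8 propose(3,'s'): ·
e9 deliver 3→2: 2[foll,b=7,s]
e10 deliver 2→3: ·
e11 timeout(0): 0[cand,b=8,-]
e12 deliver 0→2: 2[foll,b=8,s]
e13 deliver 2→0: ·
e14 deliver 0→1: 1[foll,b=8,-]
e15 deliver 1→0: 0[lead,b=8,-]
e16 propose(3,'y'): ·
e17 deliver 3→0: ·
e18 deliver 0→3: 3[foll,b=8,-]
e19 deliver 3→1: ·

8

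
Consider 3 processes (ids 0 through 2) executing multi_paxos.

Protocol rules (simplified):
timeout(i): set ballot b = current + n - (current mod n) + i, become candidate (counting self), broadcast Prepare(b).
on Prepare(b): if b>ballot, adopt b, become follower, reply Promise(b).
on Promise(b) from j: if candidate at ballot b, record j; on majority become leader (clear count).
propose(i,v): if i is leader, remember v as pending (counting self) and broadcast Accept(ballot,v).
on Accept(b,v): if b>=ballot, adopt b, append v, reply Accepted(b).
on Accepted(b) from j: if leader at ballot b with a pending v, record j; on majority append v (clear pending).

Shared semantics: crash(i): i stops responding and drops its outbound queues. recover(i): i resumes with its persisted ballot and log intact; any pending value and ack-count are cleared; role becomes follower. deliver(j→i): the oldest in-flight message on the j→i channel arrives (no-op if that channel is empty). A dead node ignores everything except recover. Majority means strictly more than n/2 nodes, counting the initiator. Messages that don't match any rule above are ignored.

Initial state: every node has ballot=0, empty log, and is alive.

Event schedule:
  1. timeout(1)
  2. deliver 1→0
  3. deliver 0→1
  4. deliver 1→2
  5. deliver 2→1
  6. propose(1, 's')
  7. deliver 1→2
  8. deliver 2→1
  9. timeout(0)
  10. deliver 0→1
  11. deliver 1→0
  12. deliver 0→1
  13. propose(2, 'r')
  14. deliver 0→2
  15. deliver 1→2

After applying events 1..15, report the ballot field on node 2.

[1] timeout(1) → N1(cand b4 [-])
[2] deliver 1→0 → N0(foll b4 [-])
[3] deliver 0→1 → N1(lead b4 [-])
[4] deliver 1→2 → N2(foll b4 [-])
[5] deliver 2→1 → ∅
[6] propose(1,'s') → ∅
[7] deliver 1→2 → N2(foll b4 [s])
[8] deliver 2→1 → N1(lead b4 [s])
[9] timeout(0) → N0(cand b6 [-])
[10] deliver 0→1 → N1(foll b6 [s])
[11] deliver 1→0 → ∅
[12] deliver 0→1 → ∅
[13] propose(2,'r') → ∅
[14] deliver 0→2 → N2(foll b6 [s])
[15] deliver 1→2 → ∅

6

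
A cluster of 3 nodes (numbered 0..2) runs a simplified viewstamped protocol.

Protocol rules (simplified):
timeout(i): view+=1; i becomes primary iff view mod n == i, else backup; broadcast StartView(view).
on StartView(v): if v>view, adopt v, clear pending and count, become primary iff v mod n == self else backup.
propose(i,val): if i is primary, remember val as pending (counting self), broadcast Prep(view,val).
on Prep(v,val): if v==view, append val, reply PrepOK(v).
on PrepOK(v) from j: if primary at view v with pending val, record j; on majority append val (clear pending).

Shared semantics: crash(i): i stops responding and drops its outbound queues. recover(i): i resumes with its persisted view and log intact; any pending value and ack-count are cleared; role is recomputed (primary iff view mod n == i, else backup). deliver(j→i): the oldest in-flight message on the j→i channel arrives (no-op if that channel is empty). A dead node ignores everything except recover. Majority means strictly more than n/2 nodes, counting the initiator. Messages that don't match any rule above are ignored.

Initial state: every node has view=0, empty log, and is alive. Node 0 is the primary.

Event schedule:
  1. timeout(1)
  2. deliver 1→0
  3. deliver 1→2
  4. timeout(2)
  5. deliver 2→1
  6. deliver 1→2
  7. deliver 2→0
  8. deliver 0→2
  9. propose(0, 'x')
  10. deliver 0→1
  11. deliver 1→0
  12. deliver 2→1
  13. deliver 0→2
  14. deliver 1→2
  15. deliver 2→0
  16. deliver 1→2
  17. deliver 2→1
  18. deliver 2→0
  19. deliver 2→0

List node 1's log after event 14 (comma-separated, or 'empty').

[1] timeout(1) → N1(prim v1 [-])
[2] deliver 1→0 → N0(back v1 [-])
[3] deliver 1→2 → N2(back v1 [-])
[4] timeout(2) → N2(prim v2 [-])
[5] deliver 2→1 → N1(back v2 [-])
[6] deliver 1→2 → ∅
[7] deliver 2→0 → N0(back v2 [-])
[8] deliver 0→2 → ∅
[9] propose(0,'x') → ∅
[10] deliver 0→1 → ∅
[11] deliver 1→0 → ∅
[12] deliver 2→1 → ∅
[13] deliver 0→2 → ∅
[14] deliver 1→2 → ∅

empty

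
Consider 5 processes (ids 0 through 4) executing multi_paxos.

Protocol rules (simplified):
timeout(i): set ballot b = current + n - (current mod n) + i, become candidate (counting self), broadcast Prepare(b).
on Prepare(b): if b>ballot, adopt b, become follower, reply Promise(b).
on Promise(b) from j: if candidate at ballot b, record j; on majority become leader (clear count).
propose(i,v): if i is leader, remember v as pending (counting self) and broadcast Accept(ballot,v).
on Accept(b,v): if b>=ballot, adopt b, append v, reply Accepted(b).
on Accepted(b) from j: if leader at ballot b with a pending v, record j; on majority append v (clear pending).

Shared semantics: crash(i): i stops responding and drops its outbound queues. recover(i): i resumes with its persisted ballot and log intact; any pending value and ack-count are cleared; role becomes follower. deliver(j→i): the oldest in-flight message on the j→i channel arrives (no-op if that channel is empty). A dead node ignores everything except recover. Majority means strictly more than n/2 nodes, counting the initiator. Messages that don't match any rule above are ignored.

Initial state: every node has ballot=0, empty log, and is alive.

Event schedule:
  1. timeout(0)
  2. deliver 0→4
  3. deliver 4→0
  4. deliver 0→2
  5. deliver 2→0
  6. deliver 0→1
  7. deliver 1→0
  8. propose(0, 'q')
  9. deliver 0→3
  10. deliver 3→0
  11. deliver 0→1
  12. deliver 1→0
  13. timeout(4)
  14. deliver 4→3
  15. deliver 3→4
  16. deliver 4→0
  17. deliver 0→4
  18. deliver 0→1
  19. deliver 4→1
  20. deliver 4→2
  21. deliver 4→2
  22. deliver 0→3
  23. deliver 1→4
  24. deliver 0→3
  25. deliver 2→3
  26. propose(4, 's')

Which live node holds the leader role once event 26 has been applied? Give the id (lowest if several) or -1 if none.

after 1 — timeout(0): n0:cand/b5/[-]
after 2 — deliver 0→4: n4:foll/b5/[-]
after 3 — deliver 4→0: ·
after 4 — deliver 0→2: n2:foll/b5/[-]
after 5 — deliver 2→0: n0:lead/b5/[-]
after 6 — deliver 0→1: n1:foll/b5/[-]
after 7 — deliver 1→0: ·
after 8 — propose(0,'q'): ·
after 9 — deliver 0→3: n3:foll/b5/[-]
after 10 — deliver 3→0: ·
after 11 — deliver 0→1: n1:foll/b5/[q]
after 12 — deliver 1→0: ·
after 13 — timeout(4): n4:cand/b14/[-]
after 14 — deliver 4→3: n3:foll/b14/[-]
after 15 — deliver 3→4: ·
after 16 — deliver 4→0: n0:foll/b14/[-]
after 17 — deliver 0→4: ·
after 18 — deliver 0→1: ·
after 19 — deliver 4→1: n1:foll/b14/[q]
after 20 — deliver 4→2: n2:foll/b14/[-]
after 21 — deliver 4→2: ·
after 22 — deliver 0→3: ·
after 23 — deliver 1→4: n4:lead/b14/[-]
after 24 — deliver 0→3: ·
after 25 — deliver 2→3: ·
after 26 — propose(4,'s'): ·

4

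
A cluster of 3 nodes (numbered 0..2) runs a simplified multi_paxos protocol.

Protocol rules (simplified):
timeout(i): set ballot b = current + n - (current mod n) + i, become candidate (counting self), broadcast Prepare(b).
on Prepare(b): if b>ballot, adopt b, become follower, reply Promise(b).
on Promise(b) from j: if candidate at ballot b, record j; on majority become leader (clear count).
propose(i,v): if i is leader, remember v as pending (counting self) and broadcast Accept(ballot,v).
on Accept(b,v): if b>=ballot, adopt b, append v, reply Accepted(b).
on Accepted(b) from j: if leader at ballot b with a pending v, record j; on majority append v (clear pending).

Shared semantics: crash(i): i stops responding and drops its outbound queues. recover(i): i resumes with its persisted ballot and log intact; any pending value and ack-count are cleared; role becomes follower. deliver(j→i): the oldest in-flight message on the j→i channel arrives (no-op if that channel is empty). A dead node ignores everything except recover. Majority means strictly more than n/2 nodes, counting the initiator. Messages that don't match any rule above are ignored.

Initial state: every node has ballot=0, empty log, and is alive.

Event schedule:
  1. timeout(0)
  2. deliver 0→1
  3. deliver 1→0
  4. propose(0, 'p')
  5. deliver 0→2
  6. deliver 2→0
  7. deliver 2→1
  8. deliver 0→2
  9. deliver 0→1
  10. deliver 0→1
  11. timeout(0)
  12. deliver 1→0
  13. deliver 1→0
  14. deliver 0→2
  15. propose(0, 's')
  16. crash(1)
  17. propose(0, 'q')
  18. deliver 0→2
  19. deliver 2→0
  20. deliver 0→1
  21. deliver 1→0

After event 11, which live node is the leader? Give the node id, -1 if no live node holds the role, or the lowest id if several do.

-1

[1] timeout(0) → N0(cand b3 [-])
[2] deliver 0→1 → N1(foll b3 [-])
[3] deliver 1→0 → N0(lead b3 [-])
[4] propose(0,'p') → ∅
[5] deliver 0→2 → N2(foll b3 [-])
[6] deliver 2→0 → ∅
[7] deliver 2→1 → ∅
[8] deliver 0→2 → N2(foll b3 [p])
[9] deliver 0→1 → N1(foll b3 [p])
[10] deliver 0→1 → ∅
[11] timeout(0) → N0(cand b6 [-])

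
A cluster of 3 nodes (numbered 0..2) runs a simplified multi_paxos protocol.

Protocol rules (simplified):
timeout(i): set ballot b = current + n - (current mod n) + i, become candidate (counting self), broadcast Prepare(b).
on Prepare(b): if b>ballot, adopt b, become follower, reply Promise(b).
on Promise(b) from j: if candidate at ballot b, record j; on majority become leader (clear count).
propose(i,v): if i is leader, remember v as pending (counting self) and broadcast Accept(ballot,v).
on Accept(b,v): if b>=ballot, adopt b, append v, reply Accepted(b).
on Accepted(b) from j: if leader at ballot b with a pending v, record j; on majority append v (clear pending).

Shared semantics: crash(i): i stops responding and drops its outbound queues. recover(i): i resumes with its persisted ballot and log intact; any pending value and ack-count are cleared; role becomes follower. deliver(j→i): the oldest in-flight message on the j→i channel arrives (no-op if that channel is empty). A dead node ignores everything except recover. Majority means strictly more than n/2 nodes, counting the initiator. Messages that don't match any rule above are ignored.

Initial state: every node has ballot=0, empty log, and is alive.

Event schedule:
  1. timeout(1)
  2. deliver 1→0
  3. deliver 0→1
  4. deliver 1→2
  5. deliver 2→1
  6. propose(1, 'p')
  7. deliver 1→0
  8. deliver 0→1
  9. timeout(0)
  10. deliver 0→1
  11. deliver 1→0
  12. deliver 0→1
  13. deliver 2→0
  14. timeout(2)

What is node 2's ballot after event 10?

4

[1] timeout(1) → N1(cand b4 [-])
[2] deliver 1→0 → N0(foll b4 [-])
[3] deliver 0→1 → N1(lead b4 [-])
[4] deliver 1→2 → N2(foll b4 [-])
[5] deliver 2→1 → ∅
[6] propose(1,'p') → ∅
[7] deliver 1→0 → N0(foll b4 [p])
[8] deliver 0→1 → N1(lead b4 [p])
[9] timeout(0) → N0(cand b6 [p])
[10] deliver 0→1 → N1(foll b6 [p])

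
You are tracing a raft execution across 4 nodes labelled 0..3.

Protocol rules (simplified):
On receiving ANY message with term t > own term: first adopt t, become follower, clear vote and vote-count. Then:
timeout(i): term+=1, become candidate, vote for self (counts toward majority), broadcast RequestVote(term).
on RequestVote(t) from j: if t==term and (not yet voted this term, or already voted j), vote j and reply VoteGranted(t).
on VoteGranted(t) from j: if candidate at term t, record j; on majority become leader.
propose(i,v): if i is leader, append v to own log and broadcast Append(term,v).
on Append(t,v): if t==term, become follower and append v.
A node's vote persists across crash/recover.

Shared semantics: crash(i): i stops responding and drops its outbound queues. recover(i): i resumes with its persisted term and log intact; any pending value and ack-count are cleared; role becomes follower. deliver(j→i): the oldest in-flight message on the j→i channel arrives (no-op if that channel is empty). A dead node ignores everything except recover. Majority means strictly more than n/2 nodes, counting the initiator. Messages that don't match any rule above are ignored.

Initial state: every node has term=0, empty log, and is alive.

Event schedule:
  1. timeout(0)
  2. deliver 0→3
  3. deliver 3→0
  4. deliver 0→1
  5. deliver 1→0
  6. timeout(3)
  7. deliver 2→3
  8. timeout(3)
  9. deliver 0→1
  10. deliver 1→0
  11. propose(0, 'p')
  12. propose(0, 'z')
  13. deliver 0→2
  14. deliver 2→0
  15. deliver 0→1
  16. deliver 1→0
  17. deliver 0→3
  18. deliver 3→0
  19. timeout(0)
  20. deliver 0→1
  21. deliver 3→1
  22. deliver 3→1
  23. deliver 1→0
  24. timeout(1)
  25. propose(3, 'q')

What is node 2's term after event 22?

1

step 1 timeout(0): 0={cand,t=1,log=-}
step 2 deliver 0→3: 3={foll,t=1,log=-}
step 3 deliver 3→0: —
step 4 deliver 0→1: 1={foll,t=1,log=-}
step 5 deliver 1→0: 0={lead,t=1,log=-}
step 6 timeout(3): 3={cand,t=2,log=-}
step 7 deliver 2→3: —
step 8 timeout(3): 3={cand,t=3,log=-}
step 9 deliver 0→1: —
step 10 deliver 1→0: —
step 11 propose(0,'p'): 0={lead,t=1,log=p}
step 12 propose(0,'z'): 0={lead,t=1,log=p,z}
step 13 deliver 0→2: 2={foll,t=1,log=-}
step 14 deliver 2→0: —
step 15 deliver 0→1: 1={foll,t=1,log=p}
step 16 deliver 1→0: —
step 17 deliver 0→3: —
step 18 deliver 3→0: 0={foll,t=2,log=p,z}
step 19 timeout(0): 0={cand,t=3,log=p,z}
step 20 deliver 0→1: 1={foll,t=1,log=p,z}
step 21 deliver 3→1: 1={foll,t=2,log=p,z}
step 22 deliver 3→1: 1={foll,t=3,log=p,z}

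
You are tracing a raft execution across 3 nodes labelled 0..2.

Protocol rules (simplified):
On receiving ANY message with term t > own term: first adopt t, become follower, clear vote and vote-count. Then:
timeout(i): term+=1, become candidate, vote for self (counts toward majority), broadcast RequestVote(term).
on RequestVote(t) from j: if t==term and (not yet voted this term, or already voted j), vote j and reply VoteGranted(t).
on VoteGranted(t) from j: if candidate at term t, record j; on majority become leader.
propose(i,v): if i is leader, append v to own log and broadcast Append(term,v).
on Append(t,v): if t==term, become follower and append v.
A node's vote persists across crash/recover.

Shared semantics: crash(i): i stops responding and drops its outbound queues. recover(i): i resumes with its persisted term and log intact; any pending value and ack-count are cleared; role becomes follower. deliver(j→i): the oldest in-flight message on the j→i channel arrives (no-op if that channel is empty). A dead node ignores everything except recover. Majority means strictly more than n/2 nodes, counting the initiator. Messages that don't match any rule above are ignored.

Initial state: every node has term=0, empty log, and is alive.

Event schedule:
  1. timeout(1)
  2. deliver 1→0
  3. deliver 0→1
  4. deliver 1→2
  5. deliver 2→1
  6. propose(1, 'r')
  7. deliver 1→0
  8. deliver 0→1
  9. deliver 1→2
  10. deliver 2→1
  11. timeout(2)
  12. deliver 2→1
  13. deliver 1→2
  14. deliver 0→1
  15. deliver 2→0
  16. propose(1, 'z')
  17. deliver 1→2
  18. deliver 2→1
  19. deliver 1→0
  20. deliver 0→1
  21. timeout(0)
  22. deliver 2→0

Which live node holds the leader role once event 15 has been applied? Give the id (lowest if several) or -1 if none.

2

1. timeout(1):  <1:cand t1 ->
2. deliver 1→0:  <0:foll t1 ->
3. deliver 0→1:  <1:lead t1 ->
4. deliver 1→2:  <2:foll t1 ->
5. deliver 2→1:  nop
6. propose(1,'r'):  <1:lead t1 r>
7. deliver 1→0:  <0:foll t1 r>
8. deliver 0→1:  nop
9. deliver 1→2:  <2:foll t1 r>
10. deliver 2→1:  nop
11. timeout(2):  <2:cand t2 r>
12. deliver 2→1:  <1:foll t2 r>
13. deliver 1→2:  <2:lead t2 r>
14. deliver 0→1:  nop
15. deliver 2→0:  <0:foll t2 r>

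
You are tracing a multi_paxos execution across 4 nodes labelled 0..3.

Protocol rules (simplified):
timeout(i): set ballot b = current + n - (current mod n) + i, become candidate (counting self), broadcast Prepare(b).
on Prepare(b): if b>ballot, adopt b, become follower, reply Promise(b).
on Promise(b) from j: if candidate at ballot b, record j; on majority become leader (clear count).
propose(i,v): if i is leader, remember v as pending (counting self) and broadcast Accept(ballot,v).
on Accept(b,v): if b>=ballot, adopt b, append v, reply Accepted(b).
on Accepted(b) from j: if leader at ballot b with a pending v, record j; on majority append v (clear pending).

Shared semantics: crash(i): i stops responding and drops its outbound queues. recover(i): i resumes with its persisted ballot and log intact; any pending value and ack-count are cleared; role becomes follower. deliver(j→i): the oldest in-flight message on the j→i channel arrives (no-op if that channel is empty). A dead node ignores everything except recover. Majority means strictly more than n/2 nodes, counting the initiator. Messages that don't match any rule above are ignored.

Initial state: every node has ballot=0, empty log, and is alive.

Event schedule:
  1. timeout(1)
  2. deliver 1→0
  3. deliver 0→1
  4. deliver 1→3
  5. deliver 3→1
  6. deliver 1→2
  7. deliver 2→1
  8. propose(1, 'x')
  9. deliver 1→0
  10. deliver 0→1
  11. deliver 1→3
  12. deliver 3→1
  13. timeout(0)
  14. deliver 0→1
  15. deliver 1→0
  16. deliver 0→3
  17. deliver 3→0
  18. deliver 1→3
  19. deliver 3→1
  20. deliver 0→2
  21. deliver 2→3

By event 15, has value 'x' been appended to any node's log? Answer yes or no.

[1] timeout(1) → N1(cand b5 [-])
[2] deliver 1→0 → N0(foll b5 [-])
[3] deliver 0→1 → ∅
[4] deliver 1→3 → N3(foll b5 [-])
[5] deliver 3→1 → N1(lead b5 [-])
[6] deliver 1→2 → N2(foll b5 [-])
[7] deliver 2→1 → ∅
[8] propose(1,'x') → ∅
[9] deliver 1→0 → N0(foll b5 [x])
[10] deliver 0→1 → ∅
[11] deliver 1→3 → N3(foll b5 [x])
[12] deliver 3→1 → N1(lead b5 [x])
[13] timeout(0) → N0(cand b8 [x])
[14] deliver 0→1 → N1(foll b8 [x])
[15] deliver 1→0 → ∅

yes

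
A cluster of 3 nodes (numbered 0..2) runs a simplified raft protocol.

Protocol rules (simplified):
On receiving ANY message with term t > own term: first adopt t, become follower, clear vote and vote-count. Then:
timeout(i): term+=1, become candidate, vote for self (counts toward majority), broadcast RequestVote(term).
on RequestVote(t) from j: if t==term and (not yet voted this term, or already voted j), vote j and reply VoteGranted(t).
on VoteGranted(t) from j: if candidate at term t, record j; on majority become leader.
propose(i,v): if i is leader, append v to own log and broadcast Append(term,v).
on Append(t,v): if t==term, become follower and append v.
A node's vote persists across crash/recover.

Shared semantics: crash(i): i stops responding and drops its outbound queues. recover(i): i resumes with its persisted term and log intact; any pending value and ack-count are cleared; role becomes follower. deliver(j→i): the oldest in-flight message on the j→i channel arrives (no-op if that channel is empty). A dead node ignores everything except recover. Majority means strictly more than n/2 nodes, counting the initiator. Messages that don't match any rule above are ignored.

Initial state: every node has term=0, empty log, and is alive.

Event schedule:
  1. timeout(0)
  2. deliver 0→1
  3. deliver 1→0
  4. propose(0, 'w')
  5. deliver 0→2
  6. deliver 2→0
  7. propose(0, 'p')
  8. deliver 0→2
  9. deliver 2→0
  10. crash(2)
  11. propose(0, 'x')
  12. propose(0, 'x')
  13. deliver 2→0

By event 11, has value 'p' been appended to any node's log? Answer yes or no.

e1 timeout(0): 0[cand,t=1,-]
e2 deliver 0→1: 1[foll,t=1,-]
e3 deliver 1→0: 0[lead,t=1,-]
e4 propose(0,'w'): 0[lead,t=1,w]
e5 deliver 0→2: 2[foll,t=1,-]
e6 deliver 2→0: ·
e7 propose(0,'p'): 0[lead,t=1,w,p]
e8 deliver 0→2: 2[foll,t=1,w]
e9 deliver 2→0: ·
e10 crash(2): 2[✗foll,t=1,w]
e11 propose(0,'x'): 0[lead,t=1,w,p,x]

yes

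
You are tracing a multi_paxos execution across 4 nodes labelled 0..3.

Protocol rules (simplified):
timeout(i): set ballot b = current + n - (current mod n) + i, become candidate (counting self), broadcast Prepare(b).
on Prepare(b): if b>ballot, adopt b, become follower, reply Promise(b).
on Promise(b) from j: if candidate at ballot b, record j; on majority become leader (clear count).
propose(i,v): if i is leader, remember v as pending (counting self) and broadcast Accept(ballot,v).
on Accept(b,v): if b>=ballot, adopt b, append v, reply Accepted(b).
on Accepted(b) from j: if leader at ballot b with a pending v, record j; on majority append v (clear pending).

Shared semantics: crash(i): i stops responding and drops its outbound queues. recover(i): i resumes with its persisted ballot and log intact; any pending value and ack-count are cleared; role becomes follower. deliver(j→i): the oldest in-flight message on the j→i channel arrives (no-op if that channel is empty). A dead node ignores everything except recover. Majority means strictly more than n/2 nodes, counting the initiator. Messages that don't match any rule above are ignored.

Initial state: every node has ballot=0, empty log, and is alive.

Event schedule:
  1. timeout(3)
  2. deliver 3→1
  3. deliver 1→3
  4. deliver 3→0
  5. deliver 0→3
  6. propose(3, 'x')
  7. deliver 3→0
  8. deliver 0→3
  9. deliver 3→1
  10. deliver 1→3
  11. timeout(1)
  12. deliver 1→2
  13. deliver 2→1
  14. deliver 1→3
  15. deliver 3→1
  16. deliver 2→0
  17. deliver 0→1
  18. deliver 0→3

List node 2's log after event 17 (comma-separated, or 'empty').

step 1 timeout(3): 3={cand,b=7,log=-}
step 2 deliver 3→1: 1={foll,b=7,log=-}
step 3 deliver 1→3: —
step 4 deliver 3→0: 0={foll,b=7,log=-}
step 5 deliver 0→3: 3={lead,b=7,log=-}
step 6 propose(3,'x'): —
step 7 deliver 3→0: 0={foll,b=7,log=x}
step 8 deliver 0→3: —
step 9 deliver 3→1: 1={foll,b=7,log=x}
step 10 deliver 1→3: 3={lead,b=7,log=x}
step 11 timeout(1): 1={cand,b=9,log=x}
step 12 deliver 1→2: 2={foll,b=9,log=-}
step 13 deliver 2→1: —
step 14 deliver 1→3: 3={foll,b=9,log=x}
step 15 deliver 3→1: 1={lead,b=9,log=x}
step 16 deliver 2→0: —
step 17 deliver 0→1: —

empty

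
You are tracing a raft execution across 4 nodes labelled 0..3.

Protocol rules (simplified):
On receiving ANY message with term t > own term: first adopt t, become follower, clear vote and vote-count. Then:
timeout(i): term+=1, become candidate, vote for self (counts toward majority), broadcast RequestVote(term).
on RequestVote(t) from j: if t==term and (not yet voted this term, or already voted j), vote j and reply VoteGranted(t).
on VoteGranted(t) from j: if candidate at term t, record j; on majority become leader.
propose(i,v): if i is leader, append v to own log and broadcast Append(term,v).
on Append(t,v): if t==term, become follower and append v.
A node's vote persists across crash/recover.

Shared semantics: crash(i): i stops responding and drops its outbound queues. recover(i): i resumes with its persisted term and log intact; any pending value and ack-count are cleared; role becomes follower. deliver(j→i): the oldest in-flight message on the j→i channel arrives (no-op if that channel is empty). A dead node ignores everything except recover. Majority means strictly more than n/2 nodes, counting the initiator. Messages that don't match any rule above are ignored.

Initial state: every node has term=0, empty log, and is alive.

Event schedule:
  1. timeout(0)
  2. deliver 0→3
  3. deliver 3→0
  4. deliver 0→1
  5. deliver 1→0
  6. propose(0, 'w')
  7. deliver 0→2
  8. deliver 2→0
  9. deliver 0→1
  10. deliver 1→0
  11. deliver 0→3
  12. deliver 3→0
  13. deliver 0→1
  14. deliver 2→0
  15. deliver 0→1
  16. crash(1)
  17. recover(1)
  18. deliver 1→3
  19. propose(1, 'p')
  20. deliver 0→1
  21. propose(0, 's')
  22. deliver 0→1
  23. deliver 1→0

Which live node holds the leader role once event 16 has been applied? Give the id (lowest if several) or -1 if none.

[1] timeout(0) → N0(cand t1 [-])
[2] deliver 0→3 → N3(foll t1 [-])
[3] deliver 3→0 → ∅
[4] deliver 0→1 → N1(foll t1 [-])
[5] deliver 1→0 → N0(lead t1 [-])
[6] propose(0,'w') → N0(lead t1 [w])
[7] deliver 0→2 → N2(foll t1 [-])
[8] deliver 2→0 → ∅
[9] deliver 0→1 → N1(foll t1 [w])
[10] deliver 1→0 → ∅
[11] deliver 0→3 → N3(foll t1 [w])
[12] deliver 3→0 → ∅
[13] deliver 0→1 → ∅
[14] deliver 2→0 → ∅
[15] deliver 0→1 → ∅
[16] crash(1) → N1(✗foll t1 [w])

0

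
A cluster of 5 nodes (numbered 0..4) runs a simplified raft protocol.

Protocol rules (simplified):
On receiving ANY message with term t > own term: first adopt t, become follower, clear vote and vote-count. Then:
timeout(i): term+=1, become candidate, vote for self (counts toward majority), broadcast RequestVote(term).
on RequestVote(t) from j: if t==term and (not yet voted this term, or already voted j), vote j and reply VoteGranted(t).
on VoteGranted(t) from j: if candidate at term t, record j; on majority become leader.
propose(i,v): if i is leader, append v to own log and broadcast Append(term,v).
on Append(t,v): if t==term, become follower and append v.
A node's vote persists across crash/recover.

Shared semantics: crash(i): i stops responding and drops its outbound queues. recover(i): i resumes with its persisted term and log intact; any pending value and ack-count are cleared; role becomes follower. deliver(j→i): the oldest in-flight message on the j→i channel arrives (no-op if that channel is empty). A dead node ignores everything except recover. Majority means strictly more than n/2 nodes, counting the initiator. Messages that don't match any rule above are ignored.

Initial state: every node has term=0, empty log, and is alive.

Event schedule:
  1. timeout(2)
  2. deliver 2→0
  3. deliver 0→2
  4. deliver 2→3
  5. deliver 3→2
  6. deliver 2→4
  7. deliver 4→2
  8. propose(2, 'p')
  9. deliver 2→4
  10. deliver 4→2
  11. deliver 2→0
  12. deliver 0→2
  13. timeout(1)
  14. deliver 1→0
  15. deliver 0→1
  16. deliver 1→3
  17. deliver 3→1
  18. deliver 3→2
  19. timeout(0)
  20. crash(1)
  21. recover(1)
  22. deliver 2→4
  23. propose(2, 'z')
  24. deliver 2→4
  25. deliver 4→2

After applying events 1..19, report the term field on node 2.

1

step 1 timeout(2): 2={cand,t=1,log=-}
step 2 deliver 2→0: 0={foll,t=1,log=-}
step 3 deliver 0→2: —
step 4 deliver 2→3: 3={foll,t=1,log=-}
step 5 deliver 3→2: 2={lead,t=1,log=-}
step 6 deliver 2→4: 4={foll,t=1,log=-}
step 7 deliver 4→2: —
step 8 propose(2,'p'): 2={lead,t=1,log=p}
step 9 deliver 2→4: 4={foll,t=1,log=p}
step 10 deliver 4→2: —
step 11 deliver 2→0: 0={foll,t=1,log=p}
step 12 deliver 0→2: —
step 13 timeout(1): 1={cand,t=1,log=-}
step 14 deliver 1→0: —
step 15 deliver 0→1: —
step 16 deliver 1→3: —
step 17 deliver 3→1: —
step 18 deliver 3→2: —
step 19 timeout(0): 0={cand,t=2,log=p}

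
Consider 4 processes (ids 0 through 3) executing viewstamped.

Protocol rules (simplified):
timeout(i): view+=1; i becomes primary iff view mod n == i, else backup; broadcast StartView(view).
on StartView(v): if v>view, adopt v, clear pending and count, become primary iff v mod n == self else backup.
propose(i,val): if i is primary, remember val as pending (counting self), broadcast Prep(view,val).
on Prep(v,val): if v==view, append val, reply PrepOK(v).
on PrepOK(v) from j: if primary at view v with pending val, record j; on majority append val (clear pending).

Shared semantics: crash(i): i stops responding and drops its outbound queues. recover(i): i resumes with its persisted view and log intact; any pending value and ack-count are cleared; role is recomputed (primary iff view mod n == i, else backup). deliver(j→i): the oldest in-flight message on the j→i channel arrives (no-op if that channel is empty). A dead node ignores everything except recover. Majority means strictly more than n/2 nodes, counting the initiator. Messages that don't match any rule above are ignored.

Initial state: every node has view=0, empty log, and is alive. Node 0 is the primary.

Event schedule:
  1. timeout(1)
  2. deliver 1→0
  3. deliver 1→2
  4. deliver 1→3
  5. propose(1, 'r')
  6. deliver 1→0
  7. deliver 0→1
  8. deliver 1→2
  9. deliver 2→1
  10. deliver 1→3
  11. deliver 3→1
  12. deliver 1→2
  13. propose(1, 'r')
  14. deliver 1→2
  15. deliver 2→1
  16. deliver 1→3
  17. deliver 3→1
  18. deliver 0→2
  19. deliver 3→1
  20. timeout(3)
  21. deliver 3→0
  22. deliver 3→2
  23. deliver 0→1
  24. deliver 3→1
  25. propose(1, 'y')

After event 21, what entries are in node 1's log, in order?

r,r

e1 timeout(1): 1[prim,v=1,-]
e2 deliver 1→0: 0[back,v=1,-]
e3 deliver 1→2: 2[back,v=1,-]
e4 deliver 1→3: 3[back,v=1,-]
e5 propose(1,'r'): ·
e6 deliver 1→0: 0[back,v=1,r]
e7 deliver 0→1: ·
e8 deliver 1→2: 2[back,v=1,r]
e9 deliver 2→1: 1[prim,v=1,r]
e10 deliver 1→3: 3[back,v=1,r]
e11 deliver 3→1: ·
e12 deliver 1→2: ·
e13 propose(1,'r'): ·
e14 deliver 1→2: 2[back,v=1,r,r]
e15 deliver 2→1: ·
e16 deliver 1→3: 3[back,v=1,r,r]
e17 deliver 3→1: 1[prim,v=1,r,r]
e18 deliver 0→2: ·
e19 deliver 3→1: ·
e20 timeout(3): 3[back,v=2,r,r]
e21 deliver 3→0: 0[back,v=2,r]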